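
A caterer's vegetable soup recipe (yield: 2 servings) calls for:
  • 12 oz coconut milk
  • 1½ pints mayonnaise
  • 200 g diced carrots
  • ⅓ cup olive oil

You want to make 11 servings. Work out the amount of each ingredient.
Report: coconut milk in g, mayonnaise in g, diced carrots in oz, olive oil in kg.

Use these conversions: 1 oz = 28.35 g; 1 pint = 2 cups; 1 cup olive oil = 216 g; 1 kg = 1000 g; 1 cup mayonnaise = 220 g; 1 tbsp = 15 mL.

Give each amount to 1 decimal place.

coconut milk: 1871.1 g; mayonnaise: 3630.0 g; diced carrots: 38.8 oz; olive oil: 0.4 kg

Scaling factor: 11/2 = 5.5.
coconut milk: 12 oz × 11/2 × 28.35 g/oz = 1871.1 g
mayonnaise: 1.5 pint × 11/2 × 2 cup/pint × 220 g/cup = 3630.0 g
diced carrots: 200 g × 11/2 ÷ 28.35 g/oz ≈ 38.8 oz
olive oil: 1/3 cup × 11/2 × 216 g/cup ÷ 1000 g/kg ≈ 0.4 kg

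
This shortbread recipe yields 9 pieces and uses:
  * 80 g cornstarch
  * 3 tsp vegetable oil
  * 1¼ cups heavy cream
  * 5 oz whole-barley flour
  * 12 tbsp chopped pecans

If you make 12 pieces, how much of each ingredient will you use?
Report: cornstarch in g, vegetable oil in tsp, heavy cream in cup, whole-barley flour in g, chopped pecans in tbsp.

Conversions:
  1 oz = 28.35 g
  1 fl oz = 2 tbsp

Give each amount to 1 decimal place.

Scaling factor: 12/9 = 4/3.
cornstarch: 80 g × 4/3 ≈ 106.7 g
vegetable oil: 3 tsp × 4/3 = 4.0 tsp
heavy cream: 1.25 cup × 4/3 ≈ 1.7 cup
whole-barley flour: 5 oz × 4/3 × 28.35 g/oz = 189.0 g
chopped pecans: 12 tbsp × 4/3 = 16.0 tbsp

cornstarch: 106.7 g; vegetable oil: 4.0 tsp; heavy cream: 1.7 cup; whole-barley flour: 189.0 g; chopped pecans: 16.0 tbsp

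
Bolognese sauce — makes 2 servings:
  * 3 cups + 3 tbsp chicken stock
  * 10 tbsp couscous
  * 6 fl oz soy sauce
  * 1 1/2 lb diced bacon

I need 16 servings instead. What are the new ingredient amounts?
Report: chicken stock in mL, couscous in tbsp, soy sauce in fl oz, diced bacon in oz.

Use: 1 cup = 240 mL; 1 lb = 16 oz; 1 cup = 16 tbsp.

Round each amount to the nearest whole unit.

Scaling factor: 16/2 = 8.
chicken stock: (3 cup + 3 tbsp = 3.1875 cup) × 8 × 240 mL/cup = 6120 mL
couscous: 10 tbsp × 8 = 80 tbsp
soy sauce: 6 fl oz × 8 = 48 fl oz
diced bacon: 1.5 lb × 8 × 16 oz/lb = 192 oz

chicken stock: 6120 mL; couscous: 80 tbsp; soy sauce: 48 fl oz; diced bacon: 192 oz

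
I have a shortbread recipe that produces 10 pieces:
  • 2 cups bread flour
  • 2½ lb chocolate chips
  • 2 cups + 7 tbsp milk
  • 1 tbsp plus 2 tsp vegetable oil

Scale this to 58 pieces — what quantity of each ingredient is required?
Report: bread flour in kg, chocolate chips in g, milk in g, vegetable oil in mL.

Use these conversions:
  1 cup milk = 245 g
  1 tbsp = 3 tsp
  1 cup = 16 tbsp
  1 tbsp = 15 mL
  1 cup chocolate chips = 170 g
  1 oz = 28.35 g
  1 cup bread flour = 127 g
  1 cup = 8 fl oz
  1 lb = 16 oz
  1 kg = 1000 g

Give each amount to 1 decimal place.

bread flour: 1.5 kg; chocolate chips: 6577.2 g; milk: 3463.7 g; vegetable oil: 145.0 mL

Scaling factor: 58/10 = 29/5 = 5.8.
bread flour: 2 cup × 29/5 × 127 g/cup ÷ 1000 g/kg ≈ 1.5 kg
chocolate chips: 2.5 lb × 29/5 × 16 oz/lb × 28.35 g/oz = 6577.2 g
milk: (2 cup + 7 tbsp = 2.4375 cup) × 29/5 × 245 g/cup ≈ 3463.7 g
vegetable oil: (1 tbsp + 2 tsp = 5/3 tbsp) × 29/5 × 15 mL/tbsp = 145.0 mL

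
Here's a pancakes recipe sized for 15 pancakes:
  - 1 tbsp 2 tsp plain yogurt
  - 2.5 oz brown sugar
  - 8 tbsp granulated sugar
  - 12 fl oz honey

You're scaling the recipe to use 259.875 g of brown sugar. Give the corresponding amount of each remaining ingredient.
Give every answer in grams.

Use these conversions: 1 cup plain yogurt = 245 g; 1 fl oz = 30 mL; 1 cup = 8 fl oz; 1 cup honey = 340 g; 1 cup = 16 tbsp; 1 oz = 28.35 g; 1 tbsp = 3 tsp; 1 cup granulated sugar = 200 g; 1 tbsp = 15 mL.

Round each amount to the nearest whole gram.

plain yogurt: 94 g; granulated sugar: 367 g; honey: 1870 g

The original recipe has 70.875 g of brown sugar, so the scaling factor is 259.875 ÷ 70.875 = 11/3.
plain yogurt: (1 tbsp + 2 tsp = 5/3 tbsp) × 11/3 ÷ 16 tbsp/cup × 245 g/cup ≈ 94 g
granulated sugar: 8 tbsp × 11/3 ÷ 16 tbsp/cup × 200 g/cup ≈ 367 g
honey: 12 fl oz × 11/3 ÷ 8 fl oz/cup × 340 g/cup = 1870 g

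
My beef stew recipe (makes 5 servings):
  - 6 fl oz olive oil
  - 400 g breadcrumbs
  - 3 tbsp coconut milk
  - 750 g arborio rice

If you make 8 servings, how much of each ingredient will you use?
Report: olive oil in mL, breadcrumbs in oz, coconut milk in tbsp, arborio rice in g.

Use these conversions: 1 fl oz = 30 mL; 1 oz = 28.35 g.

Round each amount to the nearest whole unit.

Scaling factor: 8/5 = 1.6.
olive oil: 6 fl oz × 8/5 × 30 mL/fl oz = 288 mL
breadcrumbs: 400 g × 8/5 ÷ 28.35 g/oz ≈ 23 oz
coconut milk: 3 tbsp × 8/5 ≈ 5 tbsp
arborio rice: 750 g × 8/5 = 1200 g

olive oil: 288 mL; breadcrumbs: 23 oz; coconut milk: 5 tbsp; arborio rice: 1200 g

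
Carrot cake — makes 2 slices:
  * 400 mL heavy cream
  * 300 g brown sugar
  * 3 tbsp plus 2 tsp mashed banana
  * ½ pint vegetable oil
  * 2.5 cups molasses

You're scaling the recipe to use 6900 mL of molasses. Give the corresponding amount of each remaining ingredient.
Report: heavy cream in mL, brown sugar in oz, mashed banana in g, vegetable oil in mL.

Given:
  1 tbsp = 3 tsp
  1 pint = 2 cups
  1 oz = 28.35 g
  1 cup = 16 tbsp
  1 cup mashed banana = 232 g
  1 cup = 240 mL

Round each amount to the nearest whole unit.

The original recipe has 600 mL of molasses, so the scaling factor is 6900 ÷ 600 = 23/2 = 11.5.
heavy cream: 400 mL × 23/2 = 4600 mL
brown sugar: 300 g × 23/2 ÷ 28.35 g/oz ≈ 122 oz
mashed banana: (3 tbsp + 2 tsp = 11/3 tbsp) × 23/2 ÷ 16 tbsp/cup × 232 g/cup ≈ 611 g
vegetable oil: 0.5 pint × 23/2 × 2 cup/pint × 240 mL/cup = 2760 mL

heavy cream: 4600 mL; brown sugar: 122 oz; mashed banana: 611 g; vegetable oil: 2760 mL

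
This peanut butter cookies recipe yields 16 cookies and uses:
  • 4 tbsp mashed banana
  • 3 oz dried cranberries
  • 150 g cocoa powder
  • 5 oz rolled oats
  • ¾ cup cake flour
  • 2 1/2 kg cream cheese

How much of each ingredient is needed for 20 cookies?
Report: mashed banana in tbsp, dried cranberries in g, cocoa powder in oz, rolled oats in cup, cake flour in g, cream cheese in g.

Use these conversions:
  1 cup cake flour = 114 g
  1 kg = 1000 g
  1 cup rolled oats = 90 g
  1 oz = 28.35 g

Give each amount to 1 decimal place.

mashed banana: 5.0 tbsp; dried cranberries: 106.3 g; cocoa powder: 6.6 oz; rolled oats: 2.0 cup; cake flour: 106.9 g; cream cheese: 3125.0 g

Scaling factor: 20/16 = 5/4 = 1.25.
mashed banana: 4 tbsp × 5/4 = 5.0 tbsp
dried cranberries: 3 oz × 5/4 × 28.35 g/oz ≈ 106.3 g
cocoa powder: 150 g × 5/4 ÷ 28.35 g/oz ≈ 6.6 oz
rolled oats: 5 oz × 5/4 × 28.35 g/oz ÷ 90 g/cup ≈ 2.0 cup
cake flour: 0.75 cup × 5/4 × 114 g/cup ≈ 106.9 g
cream cheese: 2.5 kg × 5/4 × 1000 g/kg = 3125.0 g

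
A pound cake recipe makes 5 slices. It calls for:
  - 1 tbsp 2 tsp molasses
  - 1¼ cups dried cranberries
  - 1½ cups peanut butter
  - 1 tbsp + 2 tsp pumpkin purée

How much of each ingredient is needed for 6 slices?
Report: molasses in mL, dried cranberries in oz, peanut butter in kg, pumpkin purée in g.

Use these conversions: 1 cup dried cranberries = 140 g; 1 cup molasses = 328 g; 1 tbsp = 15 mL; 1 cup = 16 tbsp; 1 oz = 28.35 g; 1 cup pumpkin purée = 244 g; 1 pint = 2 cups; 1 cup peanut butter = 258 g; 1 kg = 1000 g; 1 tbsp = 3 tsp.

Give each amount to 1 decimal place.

molasses: 30.0 mL; dried cranberries: 7.4 oz; peanut butter: 0.5 kg; pumpkin purée: 30.5 g

Scaling factor: 6/5 = 1.2.
molasses: (1 tbsp + 2 tsp = 5/3 tbsp) × 6/5 × 15 mL/tbsp = 30.0 mL
dried cranberries: 1.25 cup × 6/5 × 140 g/cup ÷ 28.35 g/oz ≈ 7.4 oz
peanut butter: 1.5 cup × 6/5 × 258 g/cup ÷ 1000 g/kg ≈ 0.5 kg
pumpkin purée: (1 tbsp + 2 tsp = 5/3 tbsp) × 6/5 ÷ 16 tbsp/cup × 244 g/cup = 30.5 g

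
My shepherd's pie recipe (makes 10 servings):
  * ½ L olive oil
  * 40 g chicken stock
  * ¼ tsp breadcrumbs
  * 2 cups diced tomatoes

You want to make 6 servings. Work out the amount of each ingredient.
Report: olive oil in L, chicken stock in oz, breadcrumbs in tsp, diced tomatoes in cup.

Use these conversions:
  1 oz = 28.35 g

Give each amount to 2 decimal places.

Scaling factor: 6/10 = 3/5 = 0.6.
olive oil: 0.5 L × 3/5 = 0.30 L
chicken stock: 40 g × 3/5 ÷ 28.35 g/oz ≈ 0.85 oz
breadcrumbs: 0.25 tsp × 3/5 = 0.15 tsp
diced tomatoes: 2 cup × 3/5 = 1.20 cup

olive oil: 0.30 L; chicken stock: 0.85 oz; breadcrumbs: 0.15 tsp; diced tomatoes: 1.20 cup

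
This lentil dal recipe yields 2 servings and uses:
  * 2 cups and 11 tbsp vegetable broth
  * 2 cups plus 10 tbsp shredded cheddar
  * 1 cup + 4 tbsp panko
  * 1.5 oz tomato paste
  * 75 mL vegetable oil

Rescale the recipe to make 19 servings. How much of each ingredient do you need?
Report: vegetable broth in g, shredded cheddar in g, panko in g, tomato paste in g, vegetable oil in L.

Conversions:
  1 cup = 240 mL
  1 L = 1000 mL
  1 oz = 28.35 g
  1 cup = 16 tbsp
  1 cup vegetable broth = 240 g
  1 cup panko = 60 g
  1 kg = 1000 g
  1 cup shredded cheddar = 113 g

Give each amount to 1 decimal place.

Scaling factor: 19/2 = 9.5.
vegetable broth: (2 cup + 11 tbsp = 2.6875 cup) × 19/2 × 240 g/cup = 6127.5 g
shredded cheddar: (2 cup + 10 tbsp = 2.625 cup) × 19/2 × 113 g/cup ≈ 2817.9 g
panko: (1 cup + 4 tbsp = 1.25 cup) × 19/2 × 60 g/cup = 712.5 g
tomato paste: 1.5 oz × 19/2 × 28.35 g/oz ≈ 404.0 g
vegetable oil: 75 mL × 19/2 ÷ 1000 mL/L ≈ 0.7 L

vegetable broth: 6127.5 g; shredded cheddar: 2817.9 g; panko: 712.5 g; tomato paste: 404.0 g; vegetable oil: 0.7 L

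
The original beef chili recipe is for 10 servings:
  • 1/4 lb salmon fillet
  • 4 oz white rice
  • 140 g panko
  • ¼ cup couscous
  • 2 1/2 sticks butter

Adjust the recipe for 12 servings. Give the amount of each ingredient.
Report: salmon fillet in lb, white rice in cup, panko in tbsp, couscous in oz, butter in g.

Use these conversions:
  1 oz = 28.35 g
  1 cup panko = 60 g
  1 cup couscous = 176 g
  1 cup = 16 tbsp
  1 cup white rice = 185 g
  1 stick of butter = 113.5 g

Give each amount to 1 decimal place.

Scaling factor: 12/10 = 6/5 = 1.2.
salmon fillet: 0.25 lb × 6/5 = 0.3 lb
white rice: 4 oz × 6/5 × 28.35 g/oz ÷ 185 g/cup ≈ 0.7 cup
panko: 140 g × 6/5 ÷ 60 g/cup × 16 tbsp/cup = 44.8 tbsp
couscous: 0.25 cup × 6/5 × 176 g/cup ÷ 28.35 g/oz ≈ 1.9 oz
butter: 2.5 stick × 6/5 × 113.5 g/stick = 340.5 g

salmon fillet: 0.3 lb; white rice: 0.7 cup; panko: 44.8 tbsp; couscous: 1.9 oz; butter: 340.5 g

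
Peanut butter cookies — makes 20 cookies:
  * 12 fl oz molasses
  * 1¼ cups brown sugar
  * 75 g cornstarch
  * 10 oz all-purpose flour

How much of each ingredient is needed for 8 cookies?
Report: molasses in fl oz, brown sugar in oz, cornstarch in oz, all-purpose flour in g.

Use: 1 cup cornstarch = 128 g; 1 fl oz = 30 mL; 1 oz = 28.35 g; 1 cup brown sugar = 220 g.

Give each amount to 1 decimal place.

molasses: 4.8 fl oz; brown sugar: 3.9 oz; cornstarch: 1.1 oz; all-purpose flour: 113.4 g

Scaling factor: 8/20 = 2/5 = 0.4.
molasses: 12 fl oz × 2/5 = 4.8 fl oz
brown sugar: 1.25 cup × 2/5 × 220 g/cup ÷ 28.35 g/oz ≈ 3.9 oz
cornstarch: 75 g × 2/5 ÷ 28.35 g/oz ≈ 1.1 oz
all-purpose flour: 10 oz × 2/5 × 28.35 g/oz = 113.4 g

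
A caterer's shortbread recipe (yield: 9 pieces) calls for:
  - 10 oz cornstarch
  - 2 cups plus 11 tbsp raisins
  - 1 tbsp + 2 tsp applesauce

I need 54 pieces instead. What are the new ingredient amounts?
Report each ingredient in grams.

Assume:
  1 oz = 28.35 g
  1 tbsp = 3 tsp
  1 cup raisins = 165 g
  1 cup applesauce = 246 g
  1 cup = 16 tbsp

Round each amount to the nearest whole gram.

Scaling factor: 54/9 = 6.
cornstarch: 10 oz × 6 × 28.35 g/oz = 1701 g
raisins: (2 cup + 11 tbsp = 2.6875 cup) × 6 × 165 g/cup ≈ 2661 g
applesauce: (1 tbsp + 2 tsp = 5/3 tbsp) × 6 ÷ 16 tbsp/cup × 246 g/cup ≈ 154 g

cornstarch: 1701 g; raisins: 2661 g; applesauce: 154 g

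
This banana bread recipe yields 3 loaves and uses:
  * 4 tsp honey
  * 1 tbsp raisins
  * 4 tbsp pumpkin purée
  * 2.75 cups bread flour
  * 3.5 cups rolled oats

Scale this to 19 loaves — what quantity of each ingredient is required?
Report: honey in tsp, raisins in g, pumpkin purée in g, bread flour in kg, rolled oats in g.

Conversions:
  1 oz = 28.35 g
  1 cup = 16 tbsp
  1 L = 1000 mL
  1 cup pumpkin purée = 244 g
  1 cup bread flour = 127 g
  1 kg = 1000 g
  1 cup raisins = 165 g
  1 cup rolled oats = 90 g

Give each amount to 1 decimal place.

Scaling factor: 19/3.
honey: 4 tsp × 19/3 ≈ 25.3 tsp
raisins: 1 tbsp × 19/3 ÷ 16 tbsp/cup × 165 g/cup ≈ 65.3 g
pumpkin purée: 4 tbsp × 19/3 ÷ 16 tbsp/cup × 244 g/cup ≈ 386.3 g
bread flour: 2.75 cup × 19/3 × 127 g/cup ÷ 1000 g/kg ≈ 2.2 kg
rolled oats: 3.5 cup × 19/3 × 90 g/cup = 1995.0 g

honey: 25.3 tsp; raisins: 65.3 g; pumpkin purée: 386.3 g; bread flour: 2.2 kg; rolled oats: 1995.0 g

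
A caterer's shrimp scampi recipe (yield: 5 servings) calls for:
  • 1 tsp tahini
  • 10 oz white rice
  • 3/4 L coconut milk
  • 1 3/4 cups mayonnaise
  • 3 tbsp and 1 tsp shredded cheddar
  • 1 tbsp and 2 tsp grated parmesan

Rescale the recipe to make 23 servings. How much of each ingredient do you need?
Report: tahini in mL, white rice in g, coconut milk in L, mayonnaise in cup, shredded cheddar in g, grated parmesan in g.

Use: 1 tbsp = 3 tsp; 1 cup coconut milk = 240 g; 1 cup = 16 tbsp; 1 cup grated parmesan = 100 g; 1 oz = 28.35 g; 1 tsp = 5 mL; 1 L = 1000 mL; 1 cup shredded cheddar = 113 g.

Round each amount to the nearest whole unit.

Scaling factor: 23/5 = 4.6.
tahini: 1 tsp × 23/5 × 5 mL/tsp = 23 mL
white rice: 10 oz × 23/5 × 28.35 g/oz ≈ 1304 g
coconut milk: 0.75 L × 23/5 ≈ 3 L
mayonnaise: 1.75 cup × 23/5 ≈ 8 cup
shredded cheddar: (3 tbsp + 1 tsp = 10/3 tbsp) × 23/5 ÷ 16 tbsp/cup × 113 g/cup ≈ 108 g
grated parmesan: (1 tbsp + 2 tsp = 5/3 tbsp) × 23/5 ÷ 16 tbsp/cup × 100 g/cup ≈ 48 g

tahini: 23 mL; white rice: 1304 g; coconut milk: 3 L; mayonnaise: 8 cup; shredded cheddar: 108 g; grated parmesan: 48 g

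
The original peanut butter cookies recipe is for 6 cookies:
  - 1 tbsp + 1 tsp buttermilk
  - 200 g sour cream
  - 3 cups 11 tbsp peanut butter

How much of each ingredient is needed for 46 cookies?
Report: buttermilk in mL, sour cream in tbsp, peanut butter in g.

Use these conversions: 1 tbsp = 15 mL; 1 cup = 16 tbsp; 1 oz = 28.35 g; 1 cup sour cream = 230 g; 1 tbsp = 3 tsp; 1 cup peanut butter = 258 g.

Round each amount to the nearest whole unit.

Scaling factor: 46/6 = 23/3.
buttermilk: (1 tbsp + 1 tsp = 4/3 tbsp) × 23/3 × 15 mL/tbsp ≈ 153 mL
sour cream: 200 g × 23/3 ÷ 230 g/cup × 16 tbsp/cup ≈ 107 tbsp
peanut butter: (3 cup + 11 tbsp = 3.6875 cup) × 23/3 × 258 g/cup ≈ 7294 g

buttermilk: 153 mL; sour cream: 107 tbsp; peanut butter: 7294 g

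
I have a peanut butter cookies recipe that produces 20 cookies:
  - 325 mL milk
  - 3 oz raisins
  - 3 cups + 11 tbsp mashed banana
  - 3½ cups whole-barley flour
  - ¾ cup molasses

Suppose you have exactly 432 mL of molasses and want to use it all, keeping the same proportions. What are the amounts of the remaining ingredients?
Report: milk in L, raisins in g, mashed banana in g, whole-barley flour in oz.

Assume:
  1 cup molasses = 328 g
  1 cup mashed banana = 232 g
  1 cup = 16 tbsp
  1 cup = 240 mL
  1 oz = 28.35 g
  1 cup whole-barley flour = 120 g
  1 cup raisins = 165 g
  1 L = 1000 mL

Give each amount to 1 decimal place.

The original recipe has 180 mL of molasses, so the scaling factor is 432 ÷ 180 = 12/5 = 2.4.
milk: 325 mL × 12/5 ÷ 1000 mL/L ≈ 0.8 L
raisins: 3 oz × 12/5 × 28.35 g/oz ≈ 204.1 g
mashed banana: (3 cup + 11 tbsp = 3.6875 cup) × 12/5 × 232 g/cup = 2053.2 g
whole-barley flour: 3.5 cup × 12/5 × 120 g/cup ÷ 28.35 g/oz ≈ 35.6 oz

milk: 0.8 L; raisins: 204.1 g; mashed banana: 2053.2 g; whole-barley flour: 35.6 oz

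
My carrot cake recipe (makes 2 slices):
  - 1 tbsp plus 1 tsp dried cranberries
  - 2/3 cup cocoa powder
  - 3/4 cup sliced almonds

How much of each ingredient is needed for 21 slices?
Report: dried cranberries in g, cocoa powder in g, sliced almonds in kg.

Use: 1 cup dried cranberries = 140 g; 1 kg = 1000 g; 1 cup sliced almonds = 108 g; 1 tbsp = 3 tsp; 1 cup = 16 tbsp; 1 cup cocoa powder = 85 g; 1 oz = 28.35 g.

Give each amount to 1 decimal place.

dried cranberries: 122.5 g; cocoa powder: 595.0 g; sliced almonds: 0.9 kg

Scaling factor: 21/2 = 10.5.
dried cranberries: (1 tbsp + 1 tsp = 4/3 tbsp) × 21/2 ÷ 16 tbsp/cup × 140 g/cup = 122.5 g
cocoa powder: 2/3 cup × 21/2 × 85 g/cup = 595.0 g
sliced almonds: 0.75 cup × 21/2 × 108 g/cup ÷ 1000 g/kg ≈ 0.9 kg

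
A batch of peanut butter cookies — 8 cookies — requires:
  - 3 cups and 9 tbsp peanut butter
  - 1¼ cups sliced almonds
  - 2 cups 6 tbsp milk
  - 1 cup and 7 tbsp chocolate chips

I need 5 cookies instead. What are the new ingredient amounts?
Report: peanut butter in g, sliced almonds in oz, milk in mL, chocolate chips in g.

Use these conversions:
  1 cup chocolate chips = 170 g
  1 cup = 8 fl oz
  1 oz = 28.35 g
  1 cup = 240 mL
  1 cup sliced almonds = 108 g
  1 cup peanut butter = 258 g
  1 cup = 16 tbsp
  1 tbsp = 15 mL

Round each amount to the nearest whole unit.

peanut butter: 574 g; sliced almonds: 3 oz; milk: 356 mL; chocolate chips: 153 g

Scaling factor: 5/8 = 0.625.
peanut butter: (3 cup + 9 tbsp = 3.5625 cup) × 5/8 × 258 g/cup ≈ 574 g
sliced almonds: 1.25 cup × 5/8 × 108 g/cup ÷ 28.35 g/oz ≈ 3 oz
milk: (2 cup + 6 tbsp = 2.375 cup) × 5/8 × 240 mL/cup ≈ 356 mL
chocolate chips: (1 cup + 7 tbsp = 1.4375 cup) × 5/8 × 170 g/cup ≈ 153 g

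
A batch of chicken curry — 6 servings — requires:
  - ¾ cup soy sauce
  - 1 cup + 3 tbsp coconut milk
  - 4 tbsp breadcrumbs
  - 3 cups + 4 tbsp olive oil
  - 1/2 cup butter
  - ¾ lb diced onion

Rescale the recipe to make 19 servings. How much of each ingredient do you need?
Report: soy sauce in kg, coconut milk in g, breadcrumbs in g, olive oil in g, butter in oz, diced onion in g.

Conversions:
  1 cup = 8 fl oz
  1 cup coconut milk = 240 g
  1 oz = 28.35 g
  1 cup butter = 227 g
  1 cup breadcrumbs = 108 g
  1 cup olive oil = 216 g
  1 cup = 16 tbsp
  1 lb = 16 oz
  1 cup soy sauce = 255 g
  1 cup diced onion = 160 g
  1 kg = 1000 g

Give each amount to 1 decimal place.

Scaling factor: 19/6.
soy sauce: 0.75 cup × 19/6 × 255 g/cup ÷ 1000 g/kg ≈ 0.6 kg
coconut milk: (1 cup + 3 tbsp = 1.1875 cup) × 19/6 × 240 g/cup = 902.5 g
breadcrumbs: 4 tbsp × 19/6 ÷ 16 tbsp/cup × 108 g/cup = 85.5 g
olive oil: (3 cup + 4 tbsp = 3.25 cup) × 19/6 × 216 g/cup = 2223.0 g
butter: 0.5 cup × 19/6 × 227 g/cup ÷ 28.35 g/oz ≈ 12.7 oz
diced onion: 0.75 lb × 19/6 × 16 oz/lb × 28.35 g/oz = 1077.3 g

soy sauce: 0.6 kg; coconut milk: 902.5 g; breadcrumbs: 85.5 g; olive oil: 2223.0 g; butter: 12.7 oz; diced onion: 1077.3 g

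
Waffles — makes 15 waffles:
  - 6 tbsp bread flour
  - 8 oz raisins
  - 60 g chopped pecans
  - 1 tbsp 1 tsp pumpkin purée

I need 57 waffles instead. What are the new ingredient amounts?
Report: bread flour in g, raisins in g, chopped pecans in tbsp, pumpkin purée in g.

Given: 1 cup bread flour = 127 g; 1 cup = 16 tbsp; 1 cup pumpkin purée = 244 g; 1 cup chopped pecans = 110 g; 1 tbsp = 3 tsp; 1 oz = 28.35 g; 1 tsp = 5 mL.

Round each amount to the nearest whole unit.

bread flour: 181 g; raisins: 862 g; chopped pecans: 33 tbsp; pumpkin purée: 77 g

Scaling factor: 57/15 = 19/5 = 3.8.
bread flour: 6 tbsp × 19/5 ÷ 16 tbsp/cup × 127 g/cup ≈ 181 g
raisins: 8 oz × 19/5 × 28.35 g/oz ≈ 862 g
chopped pecans: 60 g × 19/5 ÷ 110 g/cup × 16 tbsp/cup ≈ 33 tbsp
pumpkin purée: (1 tbsp + 1 tsp = 4/3 tbsp) × 19/5 ÷ 16 tbsp/cup × 244 g/cup ≈ 77 g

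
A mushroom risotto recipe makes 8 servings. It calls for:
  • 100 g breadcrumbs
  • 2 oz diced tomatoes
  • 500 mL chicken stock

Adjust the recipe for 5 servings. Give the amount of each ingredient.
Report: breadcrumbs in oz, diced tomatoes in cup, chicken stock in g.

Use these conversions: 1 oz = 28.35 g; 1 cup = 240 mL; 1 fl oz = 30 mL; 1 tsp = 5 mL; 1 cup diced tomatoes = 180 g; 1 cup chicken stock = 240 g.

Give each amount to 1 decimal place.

Scaling factor: 5/8 = 0.625.
breadcrumbs: 100 g × 5/8 ÷ 28.35 g/oz ≈ 2.2 oz
diced tomatoes: 2 oz × 5/8 × 28.35 g/oz ÷ 180 g/cup ≈ 0.2 cup
chicken stock: 500 mL × 5/8 ÷ 240 mL/cup × 240 g/cup = 312.5 g

breadcrumbs: 2.2 oz; diced tomatoes: 0.2 cup; chicken stock: 312.5 g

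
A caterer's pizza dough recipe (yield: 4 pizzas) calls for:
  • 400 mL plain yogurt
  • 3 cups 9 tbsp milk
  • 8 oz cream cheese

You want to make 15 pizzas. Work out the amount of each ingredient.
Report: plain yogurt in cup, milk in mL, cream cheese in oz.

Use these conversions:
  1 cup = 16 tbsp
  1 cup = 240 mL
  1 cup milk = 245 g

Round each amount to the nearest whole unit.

Scaling factor: 15/4 = 3.75.
plain yogurt: 400 mL × 15/4 ÷ 240 mL/cup ≈ 6 cup
milk: (3 cup + 9 tbsp = 3.5625 cup) × 15/4 × 240 mL/cup ≈ 3206 mL
cream cheese: 8 oz × 15/4 = 30 oz

plain yogurt: 6 cup; milk: 3206 mL; cream cheese: 30 oz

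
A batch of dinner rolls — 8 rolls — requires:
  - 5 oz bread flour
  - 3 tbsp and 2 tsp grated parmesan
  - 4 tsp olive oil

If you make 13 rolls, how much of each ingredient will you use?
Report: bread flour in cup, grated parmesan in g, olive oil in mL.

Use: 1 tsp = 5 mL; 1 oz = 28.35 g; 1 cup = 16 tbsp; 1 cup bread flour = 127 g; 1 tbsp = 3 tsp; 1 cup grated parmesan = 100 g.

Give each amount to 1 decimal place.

bread flour: 1.8 cup; grated parmesan: 37.2 g; olive oil: 32.5 mL

Scaling factor: 13/8 = 1.625.
bread flour: 5 oz × 13/8 × 28.35 g/oz ÷ 127 g/cup ≈ 1.8 cup
grated parmesan: (3 tbsp + 2 tsp = 11/3 tbsp) × 13/8 ÷ 16 tbsp/cup × 100 g/cup ≈ 37.2 g
olive oil: 4 tsp × 13/8 × 5 mL/tsp = 32.5 mL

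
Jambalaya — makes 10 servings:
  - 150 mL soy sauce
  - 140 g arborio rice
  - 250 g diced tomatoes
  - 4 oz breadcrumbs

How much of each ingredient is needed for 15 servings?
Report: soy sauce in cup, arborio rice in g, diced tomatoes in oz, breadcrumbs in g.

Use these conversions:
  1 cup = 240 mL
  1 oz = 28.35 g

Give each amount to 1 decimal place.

soy sauce: 0.9 cup; arborio rice: 210.0 g; diced tomatoes: 13.2 oz; breadcrumbs: 170.1 g

Scaling factor: 15/10 = 3/2 = 1.5.
soy sauce: 150 mL × 3/2 ÷ 240 mL/cup ≈ 0.9 cup
arborio rice: 140 g × 3/2 = 210.0 g
diced tomatoes: 250 g × 3/2 ÷ 28.35 g/oz ≈ 13.2 oz
breadcrumbs: 4 oz × 3/2 × 28.35 g/oz = 170.1 g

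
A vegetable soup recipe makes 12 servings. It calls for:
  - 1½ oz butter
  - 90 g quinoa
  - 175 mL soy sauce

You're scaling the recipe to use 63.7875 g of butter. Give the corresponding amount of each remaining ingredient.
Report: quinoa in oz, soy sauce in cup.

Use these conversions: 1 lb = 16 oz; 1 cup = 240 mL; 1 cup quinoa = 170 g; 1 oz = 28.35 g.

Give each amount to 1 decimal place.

The original recipe has 42.525 g of butter, so the scaling factor is 63.7875 ÷ 42.525 = 3/2 = 1.5.
quinoa: 90 g × 3/2 ÷ 28.35 g/oz ≈ 4.8 oz
soy sauce: 175 mL × 3/2 ÷ 240 mL/cup ≈ 1.1 cup

quinoa: 4.8 oz; soy sauce: 1.1 cup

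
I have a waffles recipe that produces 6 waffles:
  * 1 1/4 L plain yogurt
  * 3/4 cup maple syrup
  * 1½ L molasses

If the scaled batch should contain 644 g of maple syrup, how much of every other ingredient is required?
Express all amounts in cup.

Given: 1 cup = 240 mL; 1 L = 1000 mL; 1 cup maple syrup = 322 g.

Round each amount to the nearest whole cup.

plain yogurt: 14 cup; molasses: 17 cup

The original recipe has 241.5 g of maple syrup, so the scaling factor is 644 ÷ 241.5 = 8/3.
plain yogurt: 1.25 L × 8/3 × 1000 mL/L ÷ 240 mL/cup ≈ 14 cup
molasses: 1.5 L × 8/3 × 1000 mL/L ÷ 240 mL/cup ≈ 17 cup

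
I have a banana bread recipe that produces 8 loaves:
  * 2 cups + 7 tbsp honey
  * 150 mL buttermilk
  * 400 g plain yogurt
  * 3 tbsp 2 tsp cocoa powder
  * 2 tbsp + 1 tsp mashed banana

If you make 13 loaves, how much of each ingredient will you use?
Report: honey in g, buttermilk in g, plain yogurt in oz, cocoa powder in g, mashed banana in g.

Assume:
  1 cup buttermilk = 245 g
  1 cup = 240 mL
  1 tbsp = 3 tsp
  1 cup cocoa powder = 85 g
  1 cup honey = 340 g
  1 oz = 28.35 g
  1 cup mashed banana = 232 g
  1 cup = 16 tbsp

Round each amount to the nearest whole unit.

honey: 1347 g; buttermilk: 249 g; plain yogurt: 23 oz; cocoa powder: 32 g; mashed banana: 55 g

Scaling factor: 13/8 = 1.625.
honey: (2 cup + 7 tbsp = 2.4375 cup) × 13/8 × 340 g/cup ≈ 1347 g
buttermilk: 150 mL × 13/8 ÷ 240 mL/cup × 245 g/cup ≈ 249 g
plain yogurt: 400 g × 13/8 ÷ 28.35 g/oz ≈ 23 oz
cocoa powder: (3 tbsp + 2 tsp = 11/3 tbsp) × 13/8 ÷ 16 tbsp/cup × 85 g/cup ≈ 32 g
mashed banana: (2 tbsp + 1 tsp = 7/3 tbsp) × 13/8 ÷ 16 tbsp/cup × 232 g/cup ≈ 55 g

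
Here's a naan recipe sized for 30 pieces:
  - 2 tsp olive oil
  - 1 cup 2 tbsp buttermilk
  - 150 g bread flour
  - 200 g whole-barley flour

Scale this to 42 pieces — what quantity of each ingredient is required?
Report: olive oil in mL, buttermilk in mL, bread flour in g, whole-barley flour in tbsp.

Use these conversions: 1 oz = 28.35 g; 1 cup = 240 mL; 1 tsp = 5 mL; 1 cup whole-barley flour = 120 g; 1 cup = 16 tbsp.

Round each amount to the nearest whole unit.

Scaling factor: 42/30 = 7/5 = 1.4.
olive oil: 2 tsp × 7/5 × 5 mL/tsp = 14 mL
buttermilk: (1 cup + 2 tbsp = 1.125 cup) × 7/5 × 240 mL/cup = 378 mL
bread flour: 150 g × 7/5 = 210 g
whole-barley flour: 200 g × 7/5 ÷ 120 g/cup × 16 tbsp/cup ≈ 37 tbsp

olive oil: 14 mL; buttermilk: 378 mL; bread flour: 210 g; whole-barley flour: 37 tbsp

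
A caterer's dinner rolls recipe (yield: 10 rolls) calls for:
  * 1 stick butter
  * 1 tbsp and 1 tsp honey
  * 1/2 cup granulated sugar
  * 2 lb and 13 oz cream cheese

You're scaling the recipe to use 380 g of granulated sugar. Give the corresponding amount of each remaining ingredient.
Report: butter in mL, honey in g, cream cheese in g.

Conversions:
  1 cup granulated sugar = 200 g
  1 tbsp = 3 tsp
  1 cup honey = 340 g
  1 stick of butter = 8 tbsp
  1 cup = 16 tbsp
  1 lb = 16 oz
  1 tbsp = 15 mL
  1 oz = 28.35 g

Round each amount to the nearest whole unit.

The original recipe has 100 g of granulated sugar, so the scaling factor is 380 ÷ 100 = 19/5 = 3.8.
butter: 1 stick × 19/5 × 8 tbsp/stick × 15 mL/tbsp = 456 mL
honey: (1 tbsp + 1 tsp = 4/3 tbsp) × 19/5 ÷ 16 tbsp/cup × 340 g/cup ≈ 108 g
cream cheese: (2 lb + 13 oz = 2.8125 lb) × 19/5 × 16 oz/lb × 28.35 g/oz ≈ 4848 g

butter: 456 mL; honey: 108 g; cream cheese: 4848 g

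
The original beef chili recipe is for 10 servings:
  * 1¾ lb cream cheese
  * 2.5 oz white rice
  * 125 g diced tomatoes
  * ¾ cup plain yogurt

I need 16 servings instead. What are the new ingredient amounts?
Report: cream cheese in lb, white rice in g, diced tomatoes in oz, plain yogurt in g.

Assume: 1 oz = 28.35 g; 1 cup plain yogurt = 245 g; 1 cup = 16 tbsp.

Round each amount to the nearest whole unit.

Scaling factor: 16/10 = 8/5 = 1.6.
cream cheese: 1.75 lb × 8/5 ≈ 3 lb
white rice: 2.5 oz × 8/5 × 28.35 g/oz ≈ 113 g
diced tomatoes: 125 g × 8/5 ÷ 28.35 g/oz ≈ 7 oz
plain yogurt: 0.75 cup × 8/5 × 245 g/cup = 294 g

cream cheese: 3 lb; white rice: 113 g; diced tomatoes: 7 oz; plain yogurt: 294 g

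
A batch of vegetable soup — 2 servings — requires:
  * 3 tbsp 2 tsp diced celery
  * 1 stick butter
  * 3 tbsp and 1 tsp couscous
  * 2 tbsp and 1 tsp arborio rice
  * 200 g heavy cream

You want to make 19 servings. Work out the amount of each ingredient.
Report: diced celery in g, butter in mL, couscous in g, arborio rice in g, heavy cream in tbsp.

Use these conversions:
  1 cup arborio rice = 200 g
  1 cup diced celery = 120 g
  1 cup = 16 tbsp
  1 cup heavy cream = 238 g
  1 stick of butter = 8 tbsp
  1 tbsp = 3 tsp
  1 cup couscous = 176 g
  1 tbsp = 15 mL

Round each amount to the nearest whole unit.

Scaling factor: 19/2 = 9.5.
diced celery: (3 tbsp + 2 tsp = 11/3 tbsp) × 19/2 ÷ 16 tbsp/cup × 120 g/cup ≈ 261 g
butter: 1 stick × 19/2 × 8 tbsp/stick × 15 mL/tbsp = 1140 mL
couscous: (3 tbsp + 1 tsp = 10/3 tbsp) × 19/2 ÷ 16 tbsp/cup × 176 g/cup ≈ 348 g
arborio rice: (2 tbsp + 1 tsp = 7/3 tbsp) × 19/2 ÷ 16 tbsp/cup × 200 g/cup ≈ 277 g
heavy cream: 200 g × 19/2 ÷ 238 g/cup × 16 tbsp/cup ≈ 128 tbsp

diced celery: 261 g; butter: 1140 mL; couscous: 348 g; arborio rice: 277 g; heavy cream: 128 tbsp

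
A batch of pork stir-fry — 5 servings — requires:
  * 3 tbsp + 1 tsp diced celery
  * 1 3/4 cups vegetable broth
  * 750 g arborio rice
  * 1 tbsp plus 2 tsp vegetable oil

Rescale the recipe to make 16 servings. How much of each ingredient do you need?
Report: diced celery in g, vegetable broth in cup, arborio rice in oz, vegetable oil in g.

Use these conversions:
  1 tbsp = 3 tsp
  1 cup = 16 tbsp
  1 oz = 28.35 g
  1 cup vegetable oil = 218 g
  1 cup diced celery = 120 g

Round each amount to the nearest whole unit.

Scaling factor: 16/5 = 3.2.
diced celery: (3 tbsp + 1 tsp = 10/3 tbsp) × 16/5 ÷ 16 tbsp/cup × 120 g/cup = 80 g
vegetable broth: 1.75 cup × 16/5 ≈ 6 cup
arborio rice: 750 g × 16/5 ÷ 28.35 g/oz ≈ 85 oz
vegetable oil: (1 tbsp + 2 tsp = 5/3 tbsp) × 16/5 ÷ 16 tbsp/cup × 218 g/cup ≈ 73 g

diced celery: 80 g; vegetable broth: 6 cup; arborio rice: 85 oz; vegetable oil: 73 g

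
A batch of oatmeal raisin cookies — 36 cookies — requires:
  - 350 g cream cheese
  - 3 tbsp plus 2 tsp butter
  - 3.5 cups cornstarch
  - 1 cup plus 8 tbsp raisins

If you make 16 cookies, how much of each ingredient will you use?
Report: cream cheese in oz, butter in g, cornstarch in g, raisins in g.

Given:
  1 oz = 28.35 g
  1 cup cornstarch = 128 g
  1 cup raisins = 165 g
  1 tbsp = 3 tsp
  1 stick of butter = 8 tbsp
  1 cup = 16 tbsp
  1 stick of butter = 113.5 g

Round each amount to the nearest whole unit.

cream cheese: 5 oz; butter: 23 g; cornstarch: 199 g; raisins: 110 g

Scaling factor: 16/36 = 4/9.
cream cheese: 350 g × 4/9 ÷ 28.35 g/oz ≈ 5 oz
butter: (3 tbsp + 2 tsp = 11/3 tbsp) × 4/9 ÷ 8 tbsp/stick × 113.5 g/stick ≈ 23 g
cornstarch: 3.5 cup × 4/9 × 128 g/cup ≈ 199 g
raisins: (1 cup + 8 tbsp = 1.5 cup) × 4/9 × 165 g/cup = 110 g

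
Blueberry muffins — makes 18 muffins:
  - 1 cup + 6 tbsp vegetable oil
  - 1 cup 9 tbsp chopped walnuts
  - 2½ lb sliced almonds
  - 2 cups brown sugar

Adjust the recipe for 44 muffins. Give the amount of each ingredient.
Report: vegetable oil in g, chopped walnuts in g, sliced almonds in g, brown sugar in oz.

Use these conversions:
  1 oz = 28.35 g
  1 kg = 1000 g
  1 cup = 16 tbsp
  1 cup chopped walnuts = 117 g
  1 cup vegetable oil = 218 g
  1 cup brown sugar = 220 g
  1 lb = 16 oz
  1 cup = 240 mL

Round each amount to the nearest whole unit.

vegetable oil: 733 g; chopped walnuts: 447 g; sliced almonds: 2772 g; brown sugar: 38 oz

Scaling factor: 44/18 = 22/9.
vegetable oil: (1 cup + 6 tbsp = 1.375 cup) × 22/9 × 218 g/cup ≈ 733 g
chopped walnuts: (1 cup + 9 tbsp = 1.5625 cup) × 22/9 × 117 g/cup ≈ 447 g
sliced almonds: 2.5 lb × 22/9 × 16 oz/lb × 28.35 g/oz = 2772 g
brown sugar: 2 cup × 22/9 × 220 g/cup ÷ 28.35 g/oz ≈ 38 oz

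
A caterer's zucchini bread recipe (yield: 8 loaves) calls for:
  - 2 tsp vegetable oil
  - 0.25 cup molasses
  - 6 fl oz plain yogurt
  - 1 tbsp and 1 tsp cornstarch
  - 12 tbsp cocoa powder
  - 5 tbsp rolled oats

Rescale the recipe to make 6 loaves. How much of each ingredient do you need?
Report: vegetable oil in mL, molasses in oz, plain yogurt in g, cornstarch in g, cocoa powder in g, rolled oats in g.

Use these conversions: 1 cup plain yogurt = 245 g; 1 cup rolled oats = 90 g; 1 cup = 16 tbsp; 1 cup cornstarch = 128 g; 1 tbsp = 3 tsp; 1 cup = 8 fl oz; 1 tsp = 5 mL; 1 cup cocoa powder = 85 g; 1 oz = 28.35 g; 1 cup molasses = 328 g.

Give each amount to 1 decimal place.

Scaling factor: 6/8 = 3/4 = 0.75.
vegetable oil: 2 tsp × 3/4 × 5 mL/tsp = 7.5 mL
molasses: 0.25 cup × 3/4 × 328 g/cup ÷ 28.35 g/oz ≈ 2.2 oz
plain yogurt: 6 fl oz × 3/4 ÷ 8 fl oz/cup × 245 g/cup ≈ 137.8 g
cornstarch: (1 tbsp + 1 tsp = 4/3 tbsp) × 3/4 ÷ 16 tbsp/cup × 128 g/cup = 8.0 g
cocoa powder: 12 tbsp × 3/4 ÷ 16 tbsp/cup × 85 g/cup ≈ 47.8 g
rolled oats: 5 tbsp × 3/4 ÷ 16 tbsp/cup × 90 g/cup ≈ 21.1 g

vegetable oil: 7.5 mL; molasses: 2.2 oz; plain yogurt: 137.8 g; cornstarch: 8.0 g; cocoa powder: 47.8 g; rolled oats: 21.1 g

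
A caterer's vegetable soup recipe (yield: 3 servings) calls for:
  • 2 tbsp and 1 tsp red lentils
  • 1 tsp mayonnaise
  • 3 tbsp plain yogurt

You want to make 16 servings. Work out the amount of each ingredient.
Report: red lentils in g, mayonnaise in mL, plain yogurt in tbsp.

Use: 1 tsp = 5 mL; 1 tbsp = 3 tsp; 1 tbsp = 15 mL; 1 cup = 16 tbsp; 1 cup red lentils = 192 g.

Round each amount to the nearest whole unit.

red lentils: 149 g; mayonnaise: 27 mL; plain yogurt: 16 tbsp

Scaling factor: 16/3.
red lentils: (2 tbsp + 1 tsp = 7/3 tbsp) × 16/3 ÷ 16 tbsp/cup × 192 g/cup ≈ 149 g
mayonnaise: 1 tsp × 16/3 × 5 mL/tsp ≈ 27 mL
plain yogurt: 3 tbsp × 16/3 = 16 tbsp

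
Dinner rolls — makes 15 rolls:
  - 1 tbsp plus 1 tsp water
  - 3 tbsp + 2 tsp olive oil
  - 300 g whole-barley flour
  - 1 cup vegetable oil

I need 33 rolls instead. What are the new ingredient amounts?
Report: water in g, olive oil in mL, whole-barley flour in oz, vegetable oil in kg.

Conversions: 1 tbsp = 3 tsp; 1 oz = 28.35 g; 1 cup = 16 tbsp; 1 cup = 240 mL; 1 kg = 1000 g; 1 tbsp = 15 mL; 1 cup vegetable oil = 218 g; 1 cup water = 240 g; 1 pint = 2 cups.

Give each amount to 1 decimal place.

Scaling factor: 33/15 = 11/5 = 2.2.
water: (1 tbsp + 1 tsp = 4/3 tbsp) × 11/5 ÷ 16 tbsp/cup × 240 g/cup = 44.0 g
olive oil: (3 tbsp + 2 tsp = 11/3 tbsp) × 11/5 × 15 mL/tbsp = 121.0 mL
whole-barley flour: 300 g × 11/5 ÷ 28.35 g/oz ≈ 23.3 oz
vegetable oil: 1 cup × 11/5 × 218 g/cup ÷ 1000 g/kg ≈ 0.5 kg

water: 44.0 g; olive oil: 121.0 mL; whole-barley flour: 23.3 oz; vegetable oil: 0.5 kg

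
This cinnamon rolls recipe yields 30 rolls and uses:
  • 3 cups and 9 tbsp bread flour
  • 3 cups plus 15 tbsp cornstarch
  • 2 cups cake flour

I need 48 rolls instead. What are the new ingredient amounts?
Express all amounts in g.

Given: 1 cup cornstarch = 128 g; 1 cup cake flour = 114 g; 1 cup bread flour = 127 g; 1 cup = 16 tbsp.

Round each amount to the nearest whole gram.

Scaling factor: 48/30 = 8/5 = 1.6.
bread flour: (3 cup + 9 tbsp = 3.5625 cup) × 8/5 × 127 g/cup ≈ 724 g
cornstarch: (3 cup + 15 tbsp = 3.9375 cup) × 8/5 × 128 g/cup ≈ 806 g
cake flour: 2 cup × 8/5 × 114 g/cup ≈ 365 g

bread flour: 724 g; cornstarch: 806 g; cake flour: 365 g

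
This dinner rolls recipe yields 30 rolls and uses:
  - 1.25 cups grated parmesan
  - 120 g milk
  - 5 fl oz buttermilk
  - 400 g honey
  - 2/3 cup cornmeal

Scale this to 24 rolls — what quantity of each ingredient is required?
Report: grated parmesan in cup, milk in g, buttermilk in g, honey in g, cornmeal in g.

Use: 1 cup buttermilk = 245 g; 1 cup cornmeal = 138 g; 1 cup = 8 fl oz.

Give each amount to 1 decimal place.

Scaling factor: 24/30 = 4/5 = 0.8.
grated parmesan: 1.25 cup × 4/5 = 1.0 cup
milk: 120 g × 4/5 = 96.0 g
buttermilk: 5 fl oz × 4/5 ÷ 8 fl oz/cup × 245 g/cup = 122.5 g
honey: 400 g × 4/5 = 320.0 g
cornmeal: 2/3 cup × 4/5 × 138 g/cup = 73.6 g

grated parmesan: 1.0 cup; milk: 96.0 g; buttermilk: 122.5 g; honey: 320.0 g; cornmeal: 73.6 g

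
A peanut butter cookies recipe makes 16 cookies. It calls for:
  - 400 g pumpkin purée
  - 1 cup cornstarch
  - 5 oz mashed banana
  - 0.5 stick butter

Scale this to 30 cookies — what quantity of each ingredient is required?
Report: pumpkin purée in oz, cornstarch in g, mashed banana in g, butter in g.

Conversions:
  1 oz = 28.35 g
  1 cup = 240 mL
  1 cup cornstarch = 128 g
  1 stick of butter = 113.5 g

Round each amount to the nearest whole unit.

pumpkin purée: 26 oz; cornstarch: 240 g; mashed banana: 266 g; butter: 106 g

Scaling factor: 30/16 = 15/8 = 1.875.
pumpkin purée: 400 g × 15/8 ÷ 28.35 g/oz ≈ 26 oz
cornstarch: 1 cup × 15/8 × 128 g/cup = 240 g
mashed banana: 5 oz × 15/8 × 28.35 g/oz ≈ 266 g
butter: 0.5 stick × 15/8 × 113.5 g/stick ≈ 106 g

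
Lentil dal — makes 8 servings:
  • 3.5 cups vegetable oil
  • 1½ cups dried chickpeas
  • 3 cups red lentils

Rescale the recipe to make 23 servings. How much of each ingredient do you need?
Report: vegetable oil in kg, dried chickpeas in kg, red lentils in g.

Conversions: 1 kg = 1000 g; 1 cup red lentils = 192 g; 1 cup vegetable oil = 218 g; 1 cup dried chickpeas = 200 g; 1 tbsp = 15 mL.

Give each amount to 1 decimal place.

Scaling factor: 23/8 = 2.875.
vegetable oil: 3.5 cup × 23/8 × 218 g/cup ÷ 1000 g/kg ≈ 2.2 kg
dried chickpeas: 1.5 cup × 23/8 × 200 g/cup ÷ 1000 g/kg ≈ 0.9 kg
red lentils: 3 cup × 23/8 × 192 g/cup = 1656.0 g

vegetable oil: 2.2 kg; dried chickpeas: 0.9 kg; red lentils: 1656.0 g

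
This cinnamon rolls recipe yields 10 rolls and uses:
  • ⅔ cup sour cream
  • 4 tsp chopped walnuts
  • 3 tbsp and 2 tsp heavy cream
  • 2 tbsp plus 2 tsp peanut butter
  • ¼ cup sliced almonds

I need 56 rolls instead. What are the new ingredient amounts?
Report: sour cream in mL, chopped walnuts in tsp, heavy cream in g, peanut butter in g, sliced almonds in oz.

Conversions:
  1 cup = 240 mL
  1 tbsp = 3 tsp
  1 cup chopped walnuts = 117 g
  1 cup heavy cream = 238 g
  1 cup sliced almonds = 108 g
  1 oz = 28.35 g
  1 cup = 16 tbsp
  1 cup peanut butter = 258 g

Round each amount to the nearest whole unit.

sour cream: 896 mL; chopped walnuts: 22 tsp; heavy cream: 305 g; peanut butter: 241 g; sliced almonds: 5 oz

Scaling factor: 56/10 = 28/5 = 5.6.
sour cream: 2/3 cup × 28/5 × 240 mL/cup = 896 mL
chopped walnuts: 4 tsp × 28/5 ≈ 22 tsp
heavy cream: (3 tbsp + 2 tsp = 11/3 tbsp) × 28/5 ÷ 16 tbsp/cup × 238 g/cup ≈ 305 g
peanut butter: (2 tbsp + 2 tsp = 8/3 tbsp) × 28/5 ÷ 16 tbsp/cup × 258 g/cup ≈ 241 g
sliced almonds: 0.25 cup × 28/5 × 108 g/cup ÷ 28.35 g/oz ≈ 5 oz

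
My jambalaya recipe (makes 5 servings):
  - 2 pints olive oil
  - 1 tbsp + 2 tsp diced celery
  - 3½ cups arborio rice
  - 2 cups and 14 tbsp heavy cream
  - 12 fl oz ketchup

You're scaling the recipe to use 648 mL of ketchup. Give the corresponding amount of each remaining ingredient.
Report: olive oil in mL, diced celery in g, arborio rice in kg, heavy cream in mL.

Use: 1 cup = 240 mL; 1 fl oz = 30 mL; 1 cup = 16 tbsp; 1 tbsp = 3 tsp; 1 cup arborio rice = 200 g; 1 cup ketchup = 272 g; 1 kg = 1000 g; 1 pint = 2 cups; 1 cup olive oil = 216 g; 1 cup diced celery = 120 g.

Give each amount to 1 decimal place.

The original recipe has 360 mL of ketchup, so the scaling factor is 648 ÷ 360 = 9/5 = 1.8.
olive oil: 2 pint × 9/5 × 2 cup/pint × 240 mL/cup = 1728.0 mL
diced celery: (1 tbsp + 2 tsp = 5/3 tbsp) × 9/5 ÷ 16 tbsp/cup × 120 g/cup = 22.5 g
arborio rice: 3.5 cup × 9/5 × 200 g/cup ÷ 1000 g/kg ≈ 1.3 kg
heavy cream: (2 cup + 14 tbsp = 2.875 cup) × 9/5 × 240 mL/cup = 1242.0 mL

olive oil: 1728.0 mL; diced celery: 22.5 g; arborio rice: 1.3 kg; heavy cream: 1242.0 mL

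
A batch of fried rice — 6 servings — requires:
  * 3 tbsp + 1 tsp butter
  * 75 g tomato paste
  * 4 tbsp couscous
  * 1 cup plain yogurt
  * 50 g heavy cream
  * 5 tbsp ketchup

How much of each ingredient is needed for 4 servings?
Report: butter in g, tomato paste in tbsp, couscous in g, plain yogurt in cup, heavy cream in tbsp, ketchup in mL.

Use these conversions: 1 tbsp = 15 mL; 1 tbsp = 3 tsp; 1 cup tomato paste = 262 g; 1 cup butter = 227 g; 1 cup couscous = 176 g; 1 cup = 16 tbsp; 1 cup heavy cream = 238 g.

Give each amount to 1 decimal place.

butter: 31.5 g; tomato paste: 3.1 tbsp; couscous: 29.3 g; plain yogurt: 0.7 cup; heavy cream: 2.2 tbsp; ketchup: 50.0 mL

Scaling factor: 4/6 = 2/3.
butter: (3 tbsp + 1 tsp = 10/3 tbsp) × 2/3 ÷ 16 tbsp/cup × 227 g/cup ≈ 31.5 g
tomato paste: 75 g × 2/3 ÷ 262 g/cup × 16 tbsp/cup ≈ 3.1 tbsp
couscous: 4 tbsp × 2/3 ÷ 16 tbsp/cup × 176 g/cup ≈ 29.3 g
plain yogurt: 1 cup × 2/3 ≈ 0.7 cup
heavy cream: 50 g × 2/3 ÷ 238 g/cup × 16 tbsp/cup ≈ 2.2 tbsp
ketchup: 5 tbsp × 2/3 × 15 mL/tbsp = 50.0 mL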